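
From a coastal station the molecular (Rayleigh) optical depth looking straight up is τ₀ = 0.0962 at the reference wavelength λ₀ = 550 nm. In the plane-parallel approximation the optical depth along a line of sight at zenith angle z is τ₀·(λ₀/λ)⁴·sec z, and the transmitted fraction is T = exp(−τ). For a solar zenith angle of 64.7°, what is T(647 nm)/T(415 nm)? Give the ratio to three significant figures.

Airmass: sec 64.7° = 2.3400.
τ(647 nm) = 0.0962 × (550/647)⁴ × 2.3400 = 0.0962 × 0.5222 × 2.3400 = 0.1175.
τ(415 nm) = 0.0962 × (550/415)⁴ × 2.3400 = 0.0962 × 3.0850 × 2.3400 = 0.6945.
T(647)/T(415) = exp(τ_B − τ_A) = exp(0.5769) = 1.7805.

1.78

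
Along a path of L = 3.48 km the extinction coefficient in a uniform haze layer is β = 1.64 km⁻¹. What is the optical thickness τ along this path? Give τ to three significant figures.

τ = β·L = 1.64 × 3.48 = 5.7072.

5.71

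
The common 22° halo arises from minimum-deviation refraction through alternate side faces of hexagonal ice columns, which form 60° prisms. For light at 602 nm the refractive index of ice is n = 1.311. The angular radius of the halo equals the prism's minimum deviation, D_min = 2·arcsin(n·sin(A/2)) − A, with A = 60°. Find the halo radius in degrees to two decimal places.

21.92°

n·sin(A/2) = 1.311 × sin 30° = 1.311 × 0.5000 = 0.6555.
D_min = 2·arcsin(0.6555) − 60° = 2 × 40.958° − 60° = 21.915°.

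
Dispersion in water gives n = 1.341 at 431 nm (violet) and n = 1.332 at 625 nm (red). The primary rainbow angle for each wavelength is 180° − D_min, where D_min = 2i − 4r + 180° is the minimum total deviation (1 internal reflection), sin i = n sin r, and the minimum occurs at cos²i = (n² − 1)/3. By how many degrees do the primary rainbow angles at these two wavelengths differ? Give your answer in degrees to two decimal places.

1.29°

At 431 nm (n = 1.341): cos²i = 0.26609 → i = 58.946°, r = 39.705°, D_min = 139.071°, rainbow angle = 40.929°.
At 625 nm (n = 1.332): cos²i = 0.25807 → i = 59.469°, r = 40.290°, D_min = 137.776°, rainbow angle = 42.224°.
Angular width = |40.929° − 42.224°| = 1.295°.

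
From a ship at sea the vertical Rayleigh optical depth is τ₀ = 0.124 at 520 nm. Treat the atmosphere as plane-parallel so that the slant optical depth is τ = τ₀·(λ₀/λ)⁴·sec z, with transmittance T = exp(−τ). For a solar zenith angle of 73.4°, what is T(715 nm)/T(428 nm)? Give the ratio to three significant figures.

2.28

Airmass: sec 73.4° = 3.5003.
τ(715 nm) = 0.124 × (520/715)⁴ × 3.5003 = 0.124 × 0.2798 × 3.5003 = 0.1214.
τ(428 nm) = 0.124 × (520/428)⁴ × 3.5003 = 0.124 × 2.1789 × 3.5003 = 0.9457.
T(715)/T(428) = exp(τ_B − τ_A) = exp(0.8243) = 2.2803.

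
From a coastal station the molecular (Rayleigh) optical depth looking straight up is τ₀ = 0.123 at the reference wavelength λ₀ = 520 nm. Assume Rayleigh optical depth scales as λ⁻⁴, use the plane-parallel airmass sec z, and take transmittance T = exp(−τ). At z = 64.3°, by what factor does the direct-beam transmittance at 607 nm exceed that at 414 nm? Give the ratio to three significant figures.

Airmass: sec 64.3° = 2.3060.
τ(607 nm) = 0.123 × (520/607)⁴ × 2.3060 = 0.123 × 0.5386 × 2.3060 = 0.1528.
τ(414 nm) = 0.123 × (520/414)⁴ × 2.3060 = 0.123 × 2.4889 × 2.3060 = 0.7059.
T(607)/T(414) = exp(τ_B − τ_A) = exp(0.5532) = 1.7388.

1.74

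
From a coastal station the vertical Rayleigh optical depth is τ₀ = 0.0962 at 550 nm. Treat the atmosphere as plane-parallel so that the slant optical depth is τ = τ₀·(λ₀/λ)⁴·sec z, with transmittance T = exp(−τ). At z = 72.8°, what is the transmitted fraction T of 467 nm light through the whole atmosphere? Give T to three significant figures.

0.535

sec 72.8° = 3.3817.
τ = 0.0962 × (550/467)⁴ × 3.3817 = 0.0962 × 1.9239 × 3.3817 = 0.6259.
T = exp(−0.6259) = 0.5348.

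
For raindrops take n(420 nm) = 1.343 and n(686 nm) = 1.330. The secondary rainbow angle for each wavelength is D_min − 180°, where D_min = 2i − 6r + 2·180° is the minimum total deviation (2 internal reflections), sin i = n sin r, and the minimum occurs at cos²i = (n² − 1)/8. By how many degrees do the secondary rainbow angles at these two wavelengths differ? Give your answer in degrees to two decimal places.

3.38°

At 420 nm (n = 1.343): cos²i = 0.10046 → i = 71.522°, r = 44.928°, D_min = 233.478°, rainbow angle = 53.478°.
At 686 nm (n = 1.330): cos²i = 0.09611 → i = 71.940°, r = 45.630°, D_min = 230.101°, rainbow angle = 50.101°.
Angular width = |53.478° − 50.101°| = 3.377°.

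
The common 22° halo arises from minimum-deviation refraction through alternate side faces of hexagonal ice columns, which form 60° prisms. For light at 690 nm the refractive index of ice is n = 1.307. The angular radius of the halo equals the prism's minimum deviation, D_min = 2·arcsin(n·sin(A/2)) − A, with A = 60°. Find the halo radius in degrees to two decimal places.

21.61°

n·sin(A/2) = 1.307 × sin 30° = 1.307 × 0.5000 = 0.6535.
D_min = 2·arcsin(0.6535) − 60° = 2 × 40.806° − 60° = 21.612°.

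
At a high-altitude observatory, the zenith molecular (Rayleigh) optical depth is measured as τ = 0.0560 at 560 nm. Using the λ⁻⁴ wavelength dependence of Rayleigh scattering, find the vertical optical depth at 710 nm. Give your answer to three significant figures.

0.0217

τ(710 nm) = τ(560 nm) × (560/710)⁴ = 0.0560 × (0.7887)⁴ = 0.0560 × 0.3870 = 0.0217.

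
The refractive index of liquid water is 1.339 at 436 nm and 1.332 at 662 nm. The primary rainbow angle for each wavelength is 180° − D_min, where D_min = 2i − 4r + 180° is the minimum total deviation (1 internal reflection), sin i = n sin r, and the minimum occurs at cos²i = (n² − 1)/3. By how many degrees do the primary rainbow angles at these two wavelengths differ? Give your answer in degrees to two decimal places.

At 436 nm (n = 1.339): cos²i = 0.26431 → i = 59.062°, r = 39.834°, D_min = 138.786°, rainbow angle = 41.214°.
At 662 nm (n = 1.332): cos²i = 0.25807 → i = 59.469°, r = 40.290°, D_min = 137.776°, rainbow angle = 42.224°.
Angular width = |41.214° − 42.224°| = 1.010°.

1.01°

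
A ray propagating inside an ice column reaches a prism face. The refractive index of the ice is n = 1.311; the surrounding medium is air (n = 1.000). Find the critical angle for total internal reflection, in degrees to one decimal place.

sin θ_c = n_air / n = 1.000 / 1.311 = 0.7628.
θ_c = arcsin(0.7628) = 49.71°.

49.7°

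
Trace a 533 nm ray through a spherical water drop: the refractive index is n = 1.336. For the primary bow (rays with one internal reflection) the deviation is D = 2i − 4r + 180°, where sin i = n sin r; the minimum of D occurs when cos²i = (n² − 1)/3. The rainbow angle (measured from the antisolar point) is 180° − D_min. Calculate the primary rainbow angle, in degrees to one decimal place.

cos²i = (1.78490 − 1)/3 = 0.26163; i = arccos(0.51150) = 59.236°.
sin r = sin 59.236°/1.336 = 0.64318; r = 40.029°.
D_min = 2·59.236° − 4·40.029° + 180° = 138.356°.
Rainbow angle = 180° − D_min = 41.644°.

41.6°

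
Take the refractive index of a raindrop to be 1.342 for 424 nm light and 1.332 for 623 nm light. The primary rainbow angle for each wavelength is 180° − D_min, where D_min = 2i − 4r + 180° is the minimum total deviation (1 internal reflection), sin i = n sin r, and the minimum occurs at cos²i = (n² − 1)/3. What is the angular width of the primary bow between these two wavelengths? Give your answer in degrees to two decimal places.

At 424 nm (n = 1.342): cos²i = 0.26699 → i = 58.888°, r = 39.641°, D_min = 139.213°, rainbow angle = 40.787°.
At 623 nm (n = 1.332): cos²i = 0.25807 → i = 59.469°, r = 40.290°, D_min = 137.776°, rainbow angle = 42.224°.
Angular width = |40.787° − 42.224°| = 1.437°.

1.44°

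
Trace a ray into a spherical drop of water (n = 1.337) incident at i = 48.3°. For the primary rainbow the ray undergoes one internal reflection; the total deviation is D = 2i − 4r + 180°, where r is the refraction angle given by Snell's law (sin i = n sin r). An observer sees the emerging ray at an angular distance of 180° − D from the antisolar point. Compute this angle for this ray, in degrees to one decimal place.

39.2°

sin r = sin 48.3° / 1.337 = 0.7466/1.337 = 0.5584; r = 33.95°.
D = 2·48.3° − 4·33.95° + 180° = 96.60° − 135.79° + 180° = 140.81°.
Angle from antisolar point = 180° − D = 39.19°.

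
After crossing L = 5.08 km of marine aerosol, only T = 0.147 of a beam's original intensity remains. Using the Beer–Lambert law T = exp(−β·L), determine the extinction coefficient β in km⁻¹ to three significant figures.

0.377 km⁻¹

Beer–Lambert: T = exp(−βL) ⇒ β = −ln(T)/L = −ln(0.147)/5.08 = 1.9173/5.08 = 0.3774 km⁻¹.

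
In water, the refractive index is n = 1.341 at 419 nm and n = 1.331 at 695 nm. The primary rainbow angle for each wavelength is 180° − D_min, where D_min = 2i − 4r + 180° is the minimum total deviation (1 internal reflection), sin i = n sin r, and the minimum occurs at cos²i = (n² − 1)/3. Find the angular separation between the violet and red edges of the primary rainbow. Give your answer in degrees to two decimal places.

At 419 nm (n = 1.341): cos²i = 0.26609 → i = 58.946°, r = 39.705°, D_min = 139.071°, rainbow angle = 40.929°.
At 695 nm (n = 1.331): cos²i = 0.25719 → i = 59.527°, r = 40.356°, D_min = 137.630°, rainbow angle = 42.370°.
Angular width = |40.929° − 42.370°| = 1.441°.

1.44°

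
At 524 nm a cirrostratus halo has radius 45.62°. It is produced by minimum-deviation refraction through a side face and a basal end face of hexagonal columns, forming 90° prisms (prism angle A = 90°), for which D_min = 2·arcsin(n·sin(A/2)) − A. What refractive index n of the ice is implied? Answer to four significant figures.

1.309

Rearranging: n = sin((D_min + A)/2) / sin(A/2).
(D_min + A)/2 = (45.62° + 90°)/2 = 67.810°.
n = sin 67.810° / sin 45° = 0.9259 / 0.7071 = 1.3095.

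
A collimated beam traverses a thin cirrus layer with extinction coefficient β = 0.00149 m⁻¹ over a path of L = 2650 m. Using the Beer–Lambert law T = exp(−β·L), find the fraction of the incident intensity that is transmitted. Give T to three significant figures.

0.0193

τ = β·L = 0.00149 × 2650 = 3.9485.
T = exp(−3.9485) = 0.0193.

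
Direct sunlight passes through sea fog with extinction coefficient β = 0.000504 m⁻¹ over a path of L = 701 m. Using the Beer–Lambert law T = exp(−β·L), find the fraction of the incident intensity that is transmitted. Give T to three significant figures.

τ = β·L = 0.000504 × 701 = 0.3533.
T = exp(−0.3533) = 0.7024.

0.702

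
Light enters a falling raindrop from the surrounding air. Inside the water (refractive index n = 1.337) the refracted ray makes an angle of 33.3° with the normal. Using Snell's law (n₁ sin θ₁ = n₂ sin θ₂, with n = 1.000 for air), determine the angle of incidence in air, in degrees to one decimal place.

47.2°

Snell: sin θ_i = n · sin θ_r = 1.337 × sin 33.3° = 1.337 × 0.5490 = 0.7340.
θ_i = arcsin(0.7340) = 47.23°.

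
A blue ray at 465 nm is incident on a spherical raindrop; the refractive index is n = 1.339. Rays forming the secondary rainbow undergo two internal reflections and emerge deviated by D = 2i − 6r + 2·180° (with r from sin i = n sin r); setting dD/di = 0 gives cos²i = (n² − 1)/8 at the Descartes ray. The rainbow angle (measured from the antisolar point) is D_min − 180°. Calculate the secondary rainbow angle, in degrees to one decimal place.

52.5°

cos²i = (1.79292 − 1)/8 = 0.09912; i = arccos(0.31483) = 71.650°.
sin r = sin 71.650°/1.339 = 0.70885; r = 45.141°.
D_min = 2·71.650° − 6·45.141° + 360° = 232.451°.
Rainbow angle = D_min − 180° = 52.451°.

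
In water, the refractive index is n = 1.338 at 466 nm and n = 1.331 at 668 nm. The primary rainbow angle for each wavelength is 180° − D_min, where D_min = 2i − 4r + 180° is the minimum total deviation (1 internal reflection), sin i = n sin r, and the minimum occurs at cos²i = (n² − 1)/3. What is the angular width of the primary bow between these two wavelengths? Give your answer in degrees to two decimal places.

At 466 nm (n = 1.338): cos²i = 0.26341 → i = 59.120°, r = 39.899°, D_min = 138.643°, rainbow angle = 41.357°.
At 668 nm (n = 1.331): cos²i = 0.25719 → i = 59.527°, r = 40.356°, D_min = 137.630°, rainbow angle = 42.370°.
Angular width = |41.357° − 42.370°| = 1.013°.

1.01°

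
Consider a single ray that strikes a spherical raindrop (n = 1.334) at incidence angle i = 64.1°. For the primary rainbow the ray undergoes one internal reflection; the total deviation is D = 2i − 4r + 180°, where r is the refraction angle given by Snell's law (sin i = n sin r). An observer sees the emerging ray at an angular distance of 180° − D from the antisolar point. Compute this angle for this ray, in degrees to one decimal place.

41.4°

sin r = sin 64.1° / 1.334 = 0.8996/1.334 = 0.6743; r = 42.40°.
D = 2·64.1° − 4·42.40° + 180° = 128.20° − 169.61° + 180° = 138.59°.
Angle from antisolar point = 180° − D = 41.41°.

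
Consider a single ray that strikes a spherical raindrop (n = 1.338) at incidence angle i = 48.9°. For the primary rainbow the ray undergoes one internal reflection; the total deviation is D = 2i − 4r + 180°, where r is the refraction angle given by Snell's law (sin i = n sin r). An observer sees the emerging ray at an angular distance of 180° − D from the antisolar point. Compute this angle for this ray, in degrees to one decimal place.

39.3°

sin r = sin 48.9° / 1.338 = 0.7536/1.338 = 0.5632; r = 34.28°.
D = 2·48.9° − 4·34.28° + 180° = 97.80° − 137.11° + 180° = 140.69°.
Angle from antisolar point = 180° − D = 39.31°.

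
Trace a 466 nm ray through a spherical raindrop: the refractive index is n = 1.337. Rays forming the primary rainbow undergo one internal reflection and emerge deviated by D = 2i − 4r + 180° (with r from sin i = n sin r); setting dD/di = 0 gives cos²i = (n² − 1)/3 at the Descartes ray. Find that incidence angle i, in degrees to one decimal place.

cos²i = (1.337² − 1)/3 = (1.78757 − 1)/3 = 0.26252.
cos i = 0.51237, so i = 59.178°.

59.2°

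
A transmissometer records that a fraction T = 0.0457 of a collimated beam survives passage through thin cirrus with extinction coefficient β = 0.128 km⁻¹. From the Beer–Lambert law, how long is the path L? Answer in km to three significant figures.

24.1 km

Beer–Lambert: T = exp(−βL) ⇒ L = −ln(T)/β = −ln(0.0457)/0.128 = 3.0857/0.128 = 24.11 km.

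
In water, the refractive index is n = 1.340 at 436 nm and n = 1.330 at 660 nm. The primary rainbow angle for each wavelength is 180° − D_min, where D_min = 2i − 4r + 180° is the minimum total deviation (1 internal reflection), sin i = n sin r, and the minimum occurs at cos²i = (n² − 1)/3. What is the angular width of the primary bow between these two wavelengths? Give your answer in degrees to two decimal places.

At 436 nm (n = 1.340): cos²i = 0.26520 → i = 59.004°, r = 39.770°, D_min = 138.929°, rainbow angle = 41.071°.
At 660 nm (n = 1.330): cos²i = 0.25630 → i = 59.585°, r = 40.422°, D_min = 137.484°, rainbow angle = 42.516°.
Angular width = |41.071° − 42.516°| = 1.445°.

1.45°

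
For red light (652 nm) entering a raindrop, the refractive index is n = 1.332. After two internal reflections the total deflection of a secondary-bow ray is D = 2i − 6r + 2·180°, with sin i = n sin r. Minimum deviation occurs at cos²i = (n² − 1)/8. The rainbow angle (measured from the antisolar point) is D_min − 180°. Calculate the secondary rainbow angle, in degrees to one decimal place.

cos²i = (1.77422 − 1)/8 = 0.09678; i = arccos(0.31109) = 71.875°.
sin r = sin 71.875°/1.332 = 0.71350; r = 45.520°.
D_min = 2·71.875° − 6·45.520° + 360° = 230.628°.
Rainbow angle = D_min − 180° = 50.628°.

50.6°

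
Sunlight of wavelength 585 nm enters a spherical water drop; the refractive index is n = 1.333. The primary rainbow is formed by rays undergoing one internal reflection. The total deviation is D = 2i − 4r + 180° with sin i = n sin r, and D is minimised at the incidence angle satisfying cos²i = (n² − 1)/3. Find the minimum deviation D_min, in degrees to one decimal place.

137.9°

cos²i = (1.77689 − 1)/3 = 0.25896; i = arccos(0.50888) = 59.410°.
sin r = sin 59.410°/1.333 = 0.64579; r = 40.225°.
D_min = 2·59.410° − 4·40.225° + 180° = 137.922°.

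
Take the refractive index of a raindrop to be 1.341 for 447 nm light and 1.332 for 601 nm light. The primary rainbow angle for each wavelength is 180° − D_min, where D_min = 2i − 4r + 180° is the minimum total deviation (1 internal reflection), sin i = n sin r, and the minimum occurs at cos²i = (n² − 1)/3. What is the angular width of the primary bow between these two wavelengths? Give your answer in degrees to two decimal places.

1.29°

At 447 nm (n = 1.341): cos²i = 0.26609 → i = 58.946°, r = 39.705°, D_min = 139.071°, rainbow angle = 40.929°.
At 601 nm (n = 1.332): cos²i = 0.25807 → i = 59.469°, r = 40.290°, D_min = 137.776°, rainbow angle = 42.224°.
Angular width = |40.929° − 42.224°| = 1.295°.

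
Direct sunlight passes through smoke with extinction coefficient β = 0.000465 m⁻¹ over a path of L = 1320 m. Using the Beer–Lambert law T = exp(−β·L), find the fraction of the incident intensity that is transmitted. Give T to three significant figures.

τ = β·L = 0.000465 × 1320 = 0.6138.
T = exp(−0.6138) = 0.5413.

0.541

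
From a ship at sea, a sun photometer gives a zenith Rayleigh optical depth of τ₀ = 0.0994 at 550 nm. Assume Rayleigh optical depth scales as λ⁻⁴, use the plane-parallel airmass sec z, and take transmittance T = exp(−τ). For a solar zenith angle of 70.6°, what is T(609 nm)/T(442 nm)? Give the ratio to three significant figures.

Airmass: sec 70.6° = 3.0106.
τ(609 nm) = 0.0994 × (550/609)⁴ × 3.0106 = 0.0994 × 0.6652 × 3.0106 = 0.1991.
τ(442 nm) = 0.0994 × (550/442)⁴ × 3.0106 = 0.0994 × 2.3975 × 3.0106 = 0.7175.
T(609)/T(442) = exp(τ_B − τ_A) = exp(0.5184) = 1.6793.

1.68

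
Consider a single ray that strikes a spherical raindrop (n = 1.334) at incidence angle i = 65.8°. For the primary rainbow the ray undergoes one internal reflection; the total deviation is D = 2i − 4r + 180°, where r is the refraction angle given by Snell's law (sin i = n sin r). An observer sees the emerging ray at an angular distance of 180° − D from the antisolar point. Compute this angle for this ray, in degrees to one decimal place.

40.9°

sin r = sin 65.8° / 1.334 = 0.9121/1.334 = 0.6837; r = 43.14°.
D = 2·65.8° − 4·43.14° + 180° = 131.60° − 172.55° + 180° = 139.05°.
Angle from antisolar point = 180° − D = 40.95°.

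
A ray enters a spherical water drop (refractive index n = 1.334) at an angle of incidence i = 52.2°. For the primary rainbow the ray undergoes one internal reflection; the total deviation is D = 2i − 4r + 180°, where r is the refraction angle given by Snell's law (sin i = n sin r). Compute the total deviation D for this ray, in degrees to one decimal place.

139.1°

sin r = sin 52.2° / 1.334 = 0.7902/1.334 = 0.5923; r = 36.32°.
D = 2·52.2° − 4·36.32° + 180° = 104.40° − 145.29° + 180° = 139.11°.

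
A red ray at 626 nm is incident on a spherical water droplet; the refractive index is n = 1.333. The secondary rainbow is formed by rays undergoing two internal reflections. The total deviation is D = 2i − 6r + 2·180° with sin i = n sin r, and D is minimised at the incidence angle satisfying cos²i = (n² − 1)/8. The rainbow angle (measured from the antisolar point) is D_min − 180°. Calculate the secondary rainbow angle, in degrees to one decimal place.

50.9°

cos²i = (1.77689 − 1)/8 = 0.09711; i = arccos(0.31163) = 71.843°.
sin r = sin 71.843°/1.333 = 0.71283; r = 45.466°.
D_min = 2·71.843° − 6·45.466° + 360° = 230.891°.
Rainbow angle = D_min − 180° = 50.891°.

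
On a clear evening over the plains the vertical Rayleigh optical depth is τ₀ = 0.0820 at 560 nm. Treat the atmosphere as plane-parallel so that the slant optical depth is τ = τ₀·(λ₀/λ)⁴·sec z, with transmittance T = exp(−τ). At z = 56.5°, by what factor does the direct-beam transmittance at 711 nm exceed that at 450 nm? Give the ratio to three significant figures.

Airmass: sec 56.5° = 1.8118.
τ(711 nm) = 0.0820 × (560/711)⁴ × 1.8118 = 0.0820 × 0.3848 × 1.8118 = 0.0572.
τ(450 nm) = 0.0820 × (560/450)⁴ × 1.8118 = 0.0820 × 2.3983 × 1.8118 = 0.3563.
T(711)/T(450) = exp(τ_B − τ_A) = exp(0.2991) = 1.3487.

1.35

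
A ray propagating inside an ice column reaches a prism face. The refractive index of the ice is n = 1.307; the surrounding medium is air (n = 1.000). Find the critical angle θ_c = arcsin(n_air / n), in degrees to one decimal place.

49.9°

sin θ_c = n_air / n = 1.000 / 1.307 = 0.7651.
θ_c = arcsin(0.7651) = 49.92°.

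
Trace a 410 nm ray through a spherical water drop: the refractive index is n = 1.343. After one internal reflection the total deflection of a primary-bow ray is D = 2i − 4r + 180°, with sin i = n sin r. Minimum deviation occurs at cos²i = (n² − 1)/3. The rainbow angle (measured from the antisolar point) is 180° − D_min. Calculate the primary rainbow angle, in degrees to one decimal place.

40.6°

cos²i = (1.80365 − 1)/3 = 0.26788; i = arccos(0.51757) = 58.830°.
sin r = sin 58.830°/1.343 = 0.63711; r = 39.577°.
D_min = 2·58.830° − 4·39.577° + 180° = 139.354°.
Rainbow angle = 180° − D_min = 40.646°.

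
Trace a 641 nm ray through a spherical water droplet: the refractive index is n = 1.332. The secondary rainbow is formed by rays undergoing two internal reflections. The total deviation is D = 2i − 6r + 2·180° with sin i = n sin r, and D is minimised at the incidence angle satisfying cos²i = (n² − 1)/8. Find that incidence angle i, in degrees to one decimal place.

71.9°

cos²i = (1.332² − 1)/8 = (1.77422 − 1)/8 = 0.09678.
cos i = 0.31109, so i = 71.875°.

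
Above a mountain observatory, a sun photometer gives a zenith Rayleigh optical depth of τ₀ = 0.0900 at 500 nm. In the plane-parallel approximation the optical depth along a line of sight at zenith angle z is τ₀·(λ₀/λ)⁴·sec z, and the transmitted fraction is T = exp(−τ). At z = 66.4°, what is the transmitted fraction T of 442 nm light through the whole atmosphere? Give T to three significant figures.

sec 66.4° = 2.4978.
τ = 0.0900 × (500/442)⁴ × 2.4978 = 0.0900 × 1.6375 × 2.4978 = 0.3681.
T = exp(−0.3681) = 0.6920.

0.692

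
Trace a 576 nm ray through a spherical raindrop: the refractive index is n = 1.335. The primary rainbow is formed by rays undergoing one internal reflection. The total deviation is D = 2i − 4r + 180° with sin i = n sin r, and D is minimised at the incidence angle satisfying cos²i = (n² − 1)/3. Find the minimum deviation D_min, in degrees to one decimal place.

cos²i = (1.78222 − 1)/3 = 0.26074; i = arccos(0.51063) = 59.294°.
sin r = sin 59.294°/1.335 = 0.64405; r = 40.094°.
D_min = 2·59.294° − 4·40.094° + 180° = 138.212°.

138.2°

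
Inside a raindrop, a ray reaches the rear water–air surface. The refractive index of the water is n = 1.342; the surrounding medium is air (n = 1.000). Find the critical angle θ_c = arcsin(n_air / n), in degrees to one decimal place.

48.2°

sin θ_c = n_air / n = 1.000 / 1.342 = 0.7452.
θ_c = arcsin(0.7452) = 48.17°.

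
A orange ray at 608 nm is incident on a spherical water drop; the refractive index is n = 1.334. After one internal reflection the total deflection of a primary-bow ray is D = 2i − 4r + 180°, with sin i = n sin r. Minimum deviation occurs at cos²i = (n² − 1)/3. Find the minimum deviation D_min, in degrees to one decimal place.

cos²i = (1.77956 − 1)/3 = 0.25985; i = arccos(0.50976) = 59.352°.
sin r = sin 59.352°/1.334 = 0.64492; r = 40.159°.
D_min = 2·59.352° − 4·40.159° + 180° = 138.067°.

138.1°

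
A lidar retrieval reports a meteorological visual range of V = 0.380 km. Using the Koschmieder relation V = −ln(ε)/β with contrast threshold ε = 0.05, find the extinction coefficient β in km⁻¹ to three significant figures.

β = −ln(0.05) / V = 2.996 / 0.380 = 7.8835 km⁻¹.

7.88 km⁻¹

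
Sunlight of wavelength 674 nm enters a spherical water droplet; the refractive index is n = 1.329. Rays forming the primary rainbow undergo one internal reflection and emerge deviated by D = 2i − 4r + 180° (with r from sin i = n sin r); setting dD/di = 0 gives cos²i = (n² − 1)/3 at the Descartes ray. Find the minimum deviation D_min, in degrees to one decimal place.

cos²i = (1.76624 − 1)/3 = 0.25541; i = arccos(0.50538) = 59.643°.
sin r = sin 59.643°/1.329 = 0.64928; r = 40.487°.
D_min = 2·59.643° − 4·40.487° + 180° = 137.337°.

137.3°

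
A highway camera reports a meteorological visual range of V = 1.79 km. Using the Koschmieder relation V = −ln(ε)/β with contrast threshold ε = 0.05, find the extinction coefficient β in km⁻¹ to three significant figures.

1.67 km⁻¹

β = −ln(0.05) / V = 2.996 / 1.79 = 1.6736 km⁻¹.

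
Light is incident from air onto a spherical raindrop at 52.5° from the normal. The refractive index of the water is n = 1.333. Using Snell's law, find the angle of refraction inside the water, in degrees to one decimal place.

36.5°

Snell: sin θ_r = sin θ_i / n = sin 52.5° / 1.333 = 0.7934 / 1.333 = 0.5952.
θ_r = arcsin(0.5952) = 36.52°.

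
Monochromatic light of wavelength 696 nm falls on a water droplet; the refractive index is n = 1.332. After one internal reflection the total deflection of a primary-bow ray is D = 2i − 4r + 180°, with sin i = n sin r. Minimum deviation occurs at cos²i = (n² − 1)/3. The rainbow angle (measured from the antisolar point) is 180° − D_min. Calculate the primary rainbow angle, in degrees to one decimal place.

cos²i = (1.77422 − 1)/3 = 0.25807; i = arccos(0.50801) = 59.469°.
sin r = sin 59.469°/1.332 = 0.64666; r = 40.290°.
D_min = 2·59.469° − 4·40.290° + 180° = 137.776°.
Rainbow angle = 180° − D_min = 42.224°.

42.2°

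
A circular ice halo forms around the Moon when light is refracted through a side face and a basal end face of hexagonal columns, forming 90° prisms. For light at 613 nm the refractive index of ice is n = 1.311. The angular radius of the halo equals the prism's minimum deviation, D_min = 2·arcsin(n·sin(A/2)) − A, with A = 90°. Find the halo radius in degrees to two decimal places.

45.95°

n·sin(A/2) = 1.311 × sin 45° = 1.311 × 0.7071 = 0.9270.
D_min = 2·arcsin(0.9270) − 90° = 2 × 67.974° − 90° = 45.949°.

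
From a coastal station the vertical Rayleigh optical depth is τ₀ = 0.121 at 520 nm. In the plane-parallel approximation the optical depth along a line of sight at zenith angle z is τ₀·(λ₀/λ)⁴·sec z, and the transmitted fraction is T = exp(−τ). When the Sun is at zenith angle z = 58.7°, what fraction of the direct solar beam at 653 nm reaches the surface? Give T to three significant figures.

0.911

sec 58.7° = 1.9249.
τ = 0.121 × (520/653)⁴ × 1.9249 = 0.121 × 0.4021 × 1.9249 = 0.0937.
T = exp(−0.0937) = 0.9106.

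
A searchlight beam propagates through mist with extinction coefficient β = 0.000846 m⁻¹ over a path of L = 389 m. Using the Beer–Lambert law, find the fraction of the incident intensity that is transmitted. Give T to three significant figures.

0.720

τ = β·L = 0.000846 × 389 = 0.3291.
T = exp(−0.3291) = 0.7196.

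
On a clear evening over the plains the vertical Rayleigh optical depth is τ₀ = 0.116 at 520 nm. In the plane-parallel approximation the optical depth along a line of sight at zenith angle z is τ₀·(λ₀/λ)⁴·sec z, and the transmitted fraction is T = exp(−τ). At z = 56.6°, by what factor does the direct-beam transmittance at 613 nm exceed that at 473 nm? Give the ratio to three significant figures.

1.22

Airmass: sec 56.6° = 1.8166.
τ(613 nm) = 0.116 × (520/613)⁴ × 1.8166 = 0.116 × 0.5178 × 1.8166 = 0.1091.
τ(473 nm) = 0.116 × (520/473)⁴ × 1.8166 = 0.116 × 1.4607 × 1.8166 = 0.3078.
T(613)/T(473) = exp(τ_B − τ_A) = exp(0.1987) = 1.2198.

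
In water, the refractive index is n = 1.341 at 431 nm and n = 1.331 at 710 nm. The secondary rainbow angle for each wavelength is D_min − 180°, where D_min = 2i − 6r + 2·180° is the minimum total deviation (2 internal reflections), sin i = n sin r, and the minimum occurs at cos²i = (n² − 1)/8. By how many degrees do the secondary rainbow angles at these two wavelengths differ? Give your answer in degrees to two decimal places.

At 431 nm (n = 1.341): cos²i = 0.09979 → i = 71.586°, r = 45.034°, D_min = 232.966°, rainbow angle = 52.966°.
At 710 nm (n = 1.331): cos²i = 0.09645 → i = 71.907°, r = 45.575°, D_min = 230.365°, rainbow angle = 50.365°.
Angular width = |52.966° − 50.365°| = 2.601°.

2.60°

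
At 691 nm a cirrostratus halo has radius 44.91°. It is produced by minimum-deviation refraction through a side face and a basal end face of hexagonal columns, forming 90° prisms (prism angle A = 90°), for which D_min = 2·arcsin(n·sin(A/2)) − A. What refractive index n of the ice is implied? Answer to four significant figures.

Rearranging: n = sin((D_min + A)/2) / sin(A/2).
(D_min + A)/2 = (44.91° + 90°)/2 = 67.455°.
n = sin 67.455° / sin 45° = 0.9236 / 0.7071 = 1.3061.

1.306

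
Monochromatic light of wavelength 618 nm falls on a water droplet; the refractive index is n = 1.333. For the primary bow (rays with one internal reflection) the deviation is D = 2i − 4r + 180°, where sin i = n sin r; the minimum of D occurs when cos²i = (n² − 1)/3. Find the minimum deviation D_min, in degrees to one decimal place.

cos²i = (1.77689 − 1)/3 = 0.25896; i = arccos(0.50888) = 59.410°.
sin r = sin 59.410°/1.333 = 0.64579; r = 40.225°.
D_min = 2·59.410° − 4·40.225° + 180° = 137.922°.

137.9°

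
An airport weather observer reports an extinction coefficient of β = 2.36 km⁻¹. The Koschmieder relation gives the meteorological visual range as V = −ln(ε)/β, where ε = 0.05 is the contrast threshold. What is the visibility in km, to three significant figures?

1.27 km

V = −ln(0.05) / 2.36 = 2.996 / 2.36 = 1.2694 km.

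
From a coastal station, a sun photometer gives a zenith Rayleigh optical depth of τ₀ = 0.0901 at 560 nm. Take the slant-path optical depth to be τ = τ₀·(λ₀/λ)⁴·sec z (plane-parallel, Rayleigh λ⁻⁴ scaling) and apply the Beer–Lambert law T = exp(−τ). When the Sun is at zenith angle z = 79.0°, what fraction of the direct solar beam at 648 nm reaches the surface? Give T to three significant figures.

sec 79.0° = 5.2408.
τ = 0.0901 × (560/648)⁴ × 5.2408 = 0.0901 × 0.5578 × 5.2408 = 0.2634.
T = exp(−0.2634) = 0.7685.

0.768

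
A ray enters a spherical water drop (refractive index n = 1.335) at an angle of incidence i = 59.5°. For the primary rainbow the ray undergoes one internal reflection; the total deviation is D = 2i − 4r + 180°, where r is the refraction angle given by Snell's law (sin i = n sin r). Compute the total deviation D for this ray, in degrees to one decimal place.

sin r = sin 59.5° / 1.335 = 0.8616/1.335 = 0.6454; r = 40.20°.
D = 2·59.5° − 4·40.20° + 180° = 119.00° − 160.79° + 180° = 138.21°.

138.2°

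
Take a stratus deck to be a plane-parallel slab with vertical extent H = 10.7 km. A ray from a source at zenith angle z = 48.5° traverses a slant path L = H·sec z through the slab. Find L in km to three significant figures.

16.1 km

sec z = 1/cos 48.5° = 1.5092.
L = 10.7 × 1.5092 = 16.148 km.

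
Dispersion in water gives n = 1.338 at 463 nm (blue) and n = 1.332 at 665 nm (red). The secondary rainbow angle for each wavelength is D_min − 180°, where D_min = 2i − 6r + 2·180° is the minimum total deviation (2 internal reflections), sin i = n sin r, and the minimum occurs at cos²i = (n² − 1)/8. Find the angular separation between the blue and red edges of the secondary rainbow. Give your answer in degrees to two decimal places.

At 463 nm (n = 1.338): cos²i = 0.09878 → i = 71.682°, r = 45.195°, D_min = 232.193°, rainbow angle = 52.193°.
At 665 nm (n = 1.332): cos²i = 0.09678 → i = 71.875°, r = 45.520°, D_min = 230.628°, rainbow angle = 50.628°.
Angular width = |52.193° − 50.628°| = 1.564°.

1.56°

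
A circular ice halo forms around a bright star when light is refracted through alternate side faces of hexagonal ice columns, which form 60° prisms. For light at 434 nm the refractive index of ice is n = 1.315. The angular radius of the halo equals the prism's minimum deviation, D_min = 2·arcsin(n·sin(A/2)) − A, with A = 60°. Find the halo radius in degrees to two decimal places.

n·sin(A/2) = 1.315 × sin 30° = 1.315 × 0.5000 = 0.6575.
D_min = 2·arcsin(0.6575) − 60° = 2 × 41.109° − 60° = 22.219°.

22.22°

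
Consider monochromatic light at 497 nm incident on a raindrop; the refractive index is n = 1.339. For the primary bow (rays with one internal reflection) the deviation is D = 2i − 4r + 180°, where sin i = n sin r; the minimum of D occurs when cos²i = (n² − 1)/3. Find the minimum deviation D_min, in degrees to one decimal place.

cos²i = (1.79292 − 1)/3 = 0.26431; i = arccos(0.51411) = 59.062°.
sin r = sin 59.062°/1.339 = 0.64057; r = 39.834°.
D_min = 2·59.062° − 4·39.834° + 180° = 138.786°.

138.8°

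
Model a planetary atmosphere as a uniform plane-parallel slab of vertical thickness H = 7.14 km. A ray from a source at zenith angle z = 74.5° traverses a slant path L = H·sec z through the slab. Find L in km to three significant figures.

26.7 km

sec z = 1/cos 74.5° = 3.7420.
L = 7.14 × 3.7420 = 26.718 km.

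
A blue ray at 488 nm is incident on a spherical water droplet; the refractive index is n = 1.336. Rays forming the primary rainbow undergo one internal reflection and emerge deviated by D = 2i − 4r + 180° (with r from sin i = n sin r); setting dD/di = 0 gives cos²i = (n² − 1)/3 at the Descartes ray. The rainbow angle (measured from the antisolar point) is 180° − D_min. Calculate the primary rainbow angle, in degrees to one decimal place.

41.6°

cos²i = (1.78490 − 1)/3 = 0.26163; i = arccos(0.51150) = 59.236°.
sin r = sin 59.236°/1.336 = 0.64318; r = 40.029°.
D_min = 2·59.236° − 4·40.029° + 180° = 138.356°.
Rainbow angle = 180° − D_min = 41.644°.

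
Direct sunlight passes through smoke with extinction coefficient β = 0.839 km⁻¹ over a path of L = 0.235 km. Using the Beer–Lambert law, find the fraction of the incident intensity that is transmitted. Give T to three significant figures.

0.821

τ = β·L = 0.839 × 0.235 = 0.1972.
T = exp(−0.1972) = 0.8211.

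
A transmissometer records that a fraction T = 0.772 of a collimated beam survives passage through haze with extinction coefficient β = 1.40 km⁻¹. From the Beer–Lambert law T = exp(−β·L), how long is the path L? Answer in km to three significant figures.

Beer–Lambert: T = exp(−βL) ⇒ L = −ln(T)/β = −ln(0.772)/1.40 = 0.2588/1.40 = 0.1848 km.

0.185 km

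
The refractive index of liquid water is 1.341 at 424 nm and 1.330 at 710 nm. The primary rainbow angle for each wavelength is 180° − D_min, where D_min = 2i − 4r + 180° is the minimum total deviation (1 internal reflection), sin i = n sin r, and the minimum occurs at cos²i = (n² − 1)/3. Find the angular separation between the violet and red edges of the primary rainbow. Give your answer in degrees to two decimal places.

At 424 nm (n = 1.341): cos²i = 0.26609 → i = 58.946°, r = 39.705°, D_min = 139.071°, rainbow angle = 40.929°.
At 710 nm (n = 1.330): cos²i = 0.25630 → i = 59.585°, r = 40.422°, D_min = 137.484°, rainbow angle = 42.516°.
Angular width = |40.929° − 42.516°| = 1.588°.

1.59°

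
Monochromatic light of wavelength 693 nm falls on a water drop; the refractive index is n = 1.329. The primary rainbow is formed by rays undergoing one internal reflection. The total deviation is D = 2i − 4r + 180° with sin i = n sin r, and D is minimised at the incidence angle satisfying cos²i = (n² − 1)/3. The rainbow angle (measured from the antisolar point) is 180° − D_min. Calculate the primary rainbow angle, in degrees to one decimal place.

cos²i = (1.76624 − 1)/3 = 0.25541; i = arccos(0.50538) = 59.643°.
sin r = sin 59.643°/1.329 = 0.64928; r = 40.487°.
D_min = 2·59.643° − 4·40.487° + 180° = 137.337°.
Rainbow angle = 180° − D_min = 42.663°.

42.7°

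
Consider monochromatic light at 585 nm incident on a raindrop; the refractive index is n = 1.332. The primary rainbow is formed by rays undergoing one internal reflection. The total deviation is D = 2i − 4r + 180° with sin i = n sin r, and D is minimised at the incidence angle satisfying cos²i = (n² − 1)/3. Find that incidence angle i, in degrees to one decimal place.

cos²i = (1.332² − 1)/3 = (1.77422 − 1)/3 = 0.25807.
cos i = 0.50801, so i = 59.469°.

59.5°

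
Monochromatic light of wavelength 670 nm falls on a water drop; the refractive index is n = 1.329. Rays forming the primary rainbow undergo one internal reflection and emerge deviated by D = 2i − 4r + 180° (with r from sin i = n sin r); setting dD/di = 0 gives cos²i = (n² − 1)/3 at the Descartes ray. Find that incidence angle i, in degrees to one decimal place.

59.6°

cos²i = (1.329² − 1)/3 = (1.76624 − 1)/3 = 0.25541.
cos i = 0.50538, so i = 59.643°.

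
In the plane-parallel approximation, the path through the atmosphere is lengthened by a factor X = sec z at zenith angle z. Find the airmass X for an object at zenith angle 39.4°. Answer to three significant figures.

X = sec z = 1/cos 39.4° = 1/0.7727 = 1.2941.

1.29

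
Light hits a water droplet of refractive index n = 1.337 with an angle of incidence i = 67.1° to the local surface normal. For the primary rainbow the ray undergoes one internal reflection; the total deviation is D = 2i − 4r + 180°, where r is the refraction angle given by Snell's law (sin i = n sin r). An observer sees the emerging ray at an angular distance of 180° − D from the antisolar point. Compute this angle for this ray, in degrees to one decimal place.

sin r = sin 67.1° / 1.337 = 0.9212/1.337 = 0.6890; r = 43.55°.
D = 2·67.1° − 4·43.55° + 180° = 134.20° − 174.20° + 180° = 140.00°.
Angle from antisolar point = 180° − D = 40.00°.

40.0°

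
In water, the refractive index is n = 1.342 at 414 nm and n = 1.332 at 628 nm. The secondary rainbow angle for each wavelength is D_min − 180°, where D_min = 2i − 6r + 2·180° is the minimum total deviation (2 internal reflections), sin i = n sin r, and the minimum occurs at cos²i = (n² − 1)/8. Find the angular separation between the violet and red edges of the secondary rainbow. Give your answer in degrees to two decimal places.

2.59°

At 414 nm (n = 1.342): cos²i = 0.10012 → i = 71.554°, r = 44.981°, D_min = 233.222°, rainbow angle = 53.222°.
At 628 nm (n = 1.332): cos²i = 0.09678 → i = 71.875°, r = 45.520°, D_min = 230.628°, rainbow angle = 50.628°.
Angular width = |53.222° − 50.628°| = 2.594°.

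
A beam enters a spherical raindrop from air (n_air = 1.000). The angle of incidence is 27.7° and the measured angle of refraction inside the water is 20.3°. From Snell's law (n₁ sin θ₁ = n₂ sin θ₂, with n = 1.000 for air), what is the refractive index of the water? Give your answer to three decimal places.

n = sin θ_i / sin θ_r = sin 27.7° / sin 20.3° = 0.4648 / 0.3469 = 1.3399.

1.340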